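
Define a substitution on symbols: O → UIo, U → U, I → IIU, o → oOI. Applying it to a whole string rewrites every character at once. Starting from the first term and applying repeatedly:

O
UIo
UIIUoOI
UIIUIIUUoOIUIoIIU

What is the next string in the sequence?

Applying the rule to each of the 17 symbols of UIIUIIUUoOIUIoIIU gives the pieces U IIU IIU U IIU IIU U U oOI UIo IIU U IIU oOI IIU IIU U, which concatenate to the answer.

UIIUIIUUIIUIIUUUoOIUIoIIUUIIUoOIIIUIIUU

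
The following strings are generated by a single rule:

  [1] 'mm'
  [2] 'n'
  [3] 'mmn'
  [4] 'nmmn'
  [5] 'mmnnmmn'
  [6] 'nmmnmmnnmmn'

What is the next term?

From term 3 onward, concatenate the second-to-last term with the last: mm·n = mmn, n·mmn = nmmn, …
So term 7 is mmnnmmn·nmmnmmnnmmn.

mmnnmmnnmmnmmnnmmn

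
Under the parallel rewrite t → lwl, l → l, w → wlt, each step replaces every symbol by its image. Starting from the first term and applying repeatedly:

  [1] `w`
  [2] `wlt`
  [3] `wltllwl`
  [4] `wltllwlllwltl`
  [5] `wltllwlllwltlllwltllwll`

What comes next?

wltllwlllwltlllwltllwllllwltllwlllwltll

Replace each of the 23 characters of wltllwlllwltlllwltllwll in place — wlt l lwl l l wlt l l l wlt l lwl l l l wlt l lwl l l wlt l l — and concatenate.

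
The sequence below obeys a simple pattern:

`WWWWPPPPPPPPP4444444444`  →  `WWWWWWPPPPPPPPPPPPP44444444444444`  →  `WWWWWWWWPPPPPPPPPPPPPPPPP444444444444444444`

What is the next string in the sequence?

Each string has the form W^{2n} P^{4n+1} 4^{4n+2}, where the shown terms are n = 2, 3, 4.
For the next term, n = 5, so the run lengths are 10, 21, 22.

WWWWWWWWWWPPPPPPPPPPPPPPPPPPPPP4444444444444444444444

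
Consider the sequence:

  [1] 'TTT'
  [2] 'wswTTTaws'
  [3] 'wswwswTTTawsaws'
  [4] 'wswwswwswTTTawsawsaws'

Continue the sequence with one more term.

wswwswwswwswTTTawsawsawsaws

s(k+1) = wsw·s(k)·aws, so each term gains wsw as a prefix and aws as a suffix.
One more step from wswwswwswTTTawsawsaws gives the answer.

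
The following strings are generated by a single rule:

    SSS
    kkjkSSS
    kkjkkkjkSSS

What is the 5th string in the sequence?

Each term is the previous one with kkjk prepended.
From kkjkkkjkSSS, 2 further steps: kkjkkkjkSSS → kkjkkkjkkkjkSSS → (answer).

kkjkkkjkkkjkkkjkSSS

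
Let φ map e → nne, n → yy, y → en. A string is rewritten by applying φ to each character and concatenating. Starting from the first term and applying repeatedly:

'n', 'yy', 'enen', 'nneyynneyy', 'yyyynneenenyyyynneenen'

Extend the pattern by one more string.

enenenenyyyynnenneyynneyyenenenenyyyynnenneyynneyy

Applying the rule to each of the 22 symbols of yyyynneenenyyyynneenen gives the pieces en en en en yy yy nne nne yy nne yy en en en en yy yy nne nne yy nne yy, which concatenate to the answer.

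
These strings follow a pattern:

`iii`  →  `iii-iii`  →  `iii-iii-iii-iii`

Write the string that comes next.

s(k+1) = s(k)·-·s(k) — each term doubles the last with '-' between the halves.
Doubling iii-iii-iii-iii with '-' between the halves:

iii-iii-iii-iii-iii-iii-iii-iii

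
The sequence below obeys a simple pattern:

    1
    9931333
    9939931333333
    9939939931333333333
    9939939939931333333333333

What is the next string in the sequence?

9939939939939931333333333333333

Every step adds 993 to the front and 333 to the end of the previous string.
So the next term is 993·9939939939931333333333333·333.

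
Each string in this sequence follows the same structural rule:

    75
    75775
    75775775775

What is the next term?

75775775775775775775775

Every step duplicates the string with '7' between the halves.
One more doubling of 75775775775 gives the answer.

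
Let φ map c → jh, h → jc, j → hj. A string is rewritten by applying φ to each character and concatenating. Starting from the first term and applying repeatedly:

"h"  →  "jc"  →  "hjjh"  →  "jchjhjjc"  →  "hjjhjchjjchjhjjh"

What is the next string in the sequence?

Rewriting the 16 symbols of hjjhjchjjchjhjjh one by one yields jc hj hj jc hj jh jc hj hj jh jc hj jc hj hj jc; concatenated:

jchjhjjchjjhjchjhjjhjchjjchjhjjc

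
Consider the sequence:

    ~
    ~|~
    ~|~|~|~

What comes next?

Every step duplicates the string with '|' between the halves.
Doubling ~|~|~|~ with '|' between the halves:

~|~|~|~|~|~|~|~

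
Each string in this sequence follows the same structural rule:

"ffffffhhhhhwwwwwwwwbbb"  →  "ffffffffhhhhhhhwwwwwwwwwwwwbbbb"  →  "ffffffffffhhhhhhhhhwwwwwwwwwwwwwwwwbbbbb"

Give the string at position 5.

The n-th term is 2n+2 f's then 2n+1 h's then 4n w's then n+1 b's, where the shown terms are n = 2, 3, 4.
At n = 6 the blocks have lengths 14, 13, 24, 7.

ffffffffffffffhhhhhhhhhhhhhwwwwwwwwwwwwwwwwwwwwwwwwbbbbbbb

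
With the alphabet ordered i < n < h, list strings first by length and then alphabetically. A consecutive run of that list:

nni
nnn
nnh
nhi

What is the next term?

The successor of nhi increments the rightmost position that isn't already h and resets every position after it to i.

nhn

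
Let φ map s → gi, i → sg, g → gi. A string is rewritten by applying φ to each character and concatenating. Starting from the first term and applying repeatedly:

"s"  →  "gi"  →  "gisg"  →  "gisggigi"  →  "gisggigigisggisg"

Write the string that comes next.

gisggigigisggisggisggigigisggigi

Replace each of the 16 characters of gisggigigisggisg in place — gi sg gi gi gi sg gi sg gi sg gi gi gi sg gi gi — and concatenate.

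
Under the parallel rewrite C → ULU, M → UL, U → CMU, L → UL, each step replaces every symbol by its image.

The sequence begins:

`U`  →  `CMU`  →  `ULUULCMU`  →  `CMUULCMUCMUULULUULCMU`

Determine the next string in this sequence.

Replace each of the 21 characters of CMUULCMUCMUULULUULCMU in place — ULU UL CMU CMU UL ULU UL CMU ULU UL CMU CMU UL CMU UL CMU CMU UL ULU UL CMU — and concatenate.

ULUULCMUCMUULULUULCMUULUULCMUCMUULCMUULCMUCMUULULUULCMU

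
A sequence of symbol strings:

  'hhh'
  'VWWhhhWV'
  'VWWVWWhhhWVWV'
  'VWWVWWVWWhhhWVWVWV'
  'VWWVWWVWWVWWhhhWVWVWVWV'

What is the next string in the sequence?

Every step adds VWW to the front and WV to the end of the previous string.
One more step from VWWVWWVWWVWWhhhWVWVWVWV gives the answer.

VWWVWWVWWVWWVWWhhhWVWVWVWVWV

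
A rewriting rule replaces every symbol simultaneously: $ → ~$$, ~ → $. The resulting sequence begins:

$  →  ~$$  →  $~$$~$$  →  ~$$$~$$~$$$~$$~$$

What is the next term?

Rewriting the 17 symbols of ~$$$~$$~$$$~$$~$$ one by one yields $ ~$$ ~$$ ~$$ $ ~$$ ~$$ $ ~$$ ~$$ ~$$ $ ~$$ ~$$ $ ~$$ ~$$; concatenated:

$~$$~$$~$$$~$$~$$$~$$~$$~$$$~$$~$$$~$$~$$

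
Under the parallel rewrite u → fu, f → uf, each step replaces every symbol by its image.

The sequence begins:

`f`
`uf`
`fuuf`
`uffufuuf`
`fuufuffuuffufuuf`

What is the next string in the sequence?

uffufuuffuufuffufuufuffuuffufuuf

Replace each of the 16 characters of fuufuffuuffufuuf in place — uf fu fu uf fu uf uf fu fu uf uf fu uf fu fu uf — and concatenate.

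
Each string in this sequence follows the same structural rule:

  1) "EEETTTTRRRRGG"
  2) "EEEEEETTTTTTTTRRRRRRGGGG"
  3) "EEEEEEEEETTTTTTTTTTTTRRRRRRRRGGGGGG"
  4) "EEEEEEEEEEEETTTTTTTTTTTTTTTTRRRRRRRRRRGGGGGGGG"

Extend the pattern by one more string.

EEEEEEEEEEEEEEETTTTTTTTTTTTTTTTTTTTRRRRRRRRRRRRGGGGGGGGGG

Term n consists of 3n E's, followed by 4n T's, followed by 2n+2 R's, followed by 2n G's (n = 1, 2, …).
At n = 5 the blocks have lengths 15, 20, 12, 10.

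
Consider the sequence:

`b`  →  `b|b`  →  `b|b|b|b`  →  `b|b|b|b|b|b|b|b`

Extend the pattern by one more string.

Every step duplicates the string with '|' between the halves.
So the next term is two copies of b|b|b|b|b|b|b|b with '|' between the halves.

b|b|b|b|b|b|b|b|b|b|b|b|b|b|b|b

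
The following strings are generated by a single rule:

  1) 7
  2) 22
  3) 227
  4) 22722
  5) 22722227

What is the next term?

This is a Fibonacci-style word recurrence s(k) = s(k−1)·s(k−2): e.g. 22·7 = 227.
Continuing: 22722227 · 22722 gives term 6.

2272222722722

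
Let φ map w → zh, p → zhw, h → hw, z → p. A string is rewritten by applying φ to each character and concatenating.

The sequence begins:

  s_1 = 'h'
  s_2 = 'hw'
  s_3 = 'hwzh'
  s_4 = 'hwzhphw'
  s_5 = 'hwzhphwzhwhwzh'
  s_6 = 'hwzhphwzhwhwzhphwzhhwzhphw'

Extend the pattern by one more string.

hwzhphwzhwhwzhphwzhhwzhphwzhwhwzhphwhwzhphwzhwhwzh

Replace each of the 26 characters of hwzhphwzhwhwzhphwzhhwzhphw in place — hw zh p hw zhw hw zh p hw zh hw zh p hw zhw hw zh p hw hw zh p hw zhw hw zh — and concatenate.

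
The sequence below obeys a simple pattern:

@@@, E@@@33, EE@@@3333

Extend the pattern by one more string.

Every step adds E to the front and 33 to the end of the previous string.
Applying this once more to EE@@@3333:

EEE@@@333333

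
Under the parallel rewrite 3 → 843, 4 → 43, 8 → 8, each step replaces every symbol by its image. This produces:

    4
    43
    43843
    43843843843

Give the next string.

43843843843843843843843

Apply φ to 43843843843 symbol by symbol: 4→43, 3→843, 8→8, 4→43, 3→843, 8→8, 4→43, 3→843, 8→8, 4→43, 3→843; joined: 43 843 8 43 843 8 43 843 8 43 843.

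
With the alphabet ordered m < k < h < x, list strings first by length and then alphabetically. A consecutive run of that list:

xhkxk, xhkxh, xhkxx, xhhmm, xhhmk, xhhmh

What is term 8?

xhhkm

Continuing the enumeration 2 steps past xhhmh: xhhmh → xhhmx → (answer).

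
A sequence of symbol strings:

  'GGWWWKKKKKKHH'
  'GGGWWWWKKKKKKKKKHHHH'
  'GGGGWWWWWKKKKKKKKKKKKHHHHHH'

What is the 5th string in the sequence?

Reading off run lengths: G runs 2, 3, 4; W runs 3, 4, 5; K runs 6, 9, 12; H runs 2, 4, 6 — each is linear in n, where the shown terms are n = 2, 3, 4.
At n = 6 the blocks have lengths 6, 7, 18, 10.

GGGGGGWWWWWWWKKKKKKKKKKKKKKKKKKHHHHHHHHHH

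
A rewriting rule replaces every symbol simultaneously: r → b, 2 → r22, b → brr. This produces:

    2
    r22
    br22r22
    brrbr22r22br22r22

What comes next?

brrbbbrrbr22r22br22r22brrbr22r22br22r22

Applying the rule to each of the 17 symbols of brrbr22r22br22r22 gives the pieces brr b b brr b r22 r22 b r22 r22 brr b r22 r22 b r22 r22, which concatenate to the answer.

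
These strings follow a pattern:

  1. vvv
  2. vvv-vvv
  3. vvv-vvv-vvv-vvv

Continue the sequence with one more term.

s(k+1) = s(k)·-·s(k) — each term doubles the last with '-' between the halves.
Doubling vvv-vvv-vvv-vvv with '-' between the halves:

vvv-vvv-vvv-vvv-vvv-vvv-vvv-vvv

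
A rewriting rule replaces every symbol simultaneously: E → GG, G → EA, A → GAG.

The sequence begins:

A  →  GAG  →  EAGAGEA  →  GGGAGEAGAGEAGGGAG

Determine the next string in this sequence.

EAEAEAGAGEAGGGAGEAGAGEAGGGAGEAEAEAGAGEA

Applying the rule to each of the 17 symbols of GGGAGEAGAGEAGGGAG gives the pieces EA EA EA GAG EA GG GAG EA GAG EA GG GAG EA EA EA GAG EA, which concatenate to the answer.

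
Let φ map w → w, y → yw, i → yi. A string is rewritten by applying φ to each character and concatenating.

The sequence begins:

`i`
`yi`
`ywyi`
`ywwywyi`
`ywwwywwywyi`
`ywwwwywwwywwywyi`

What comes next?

Replace each of the 16 characters of ywwwwywwwywwywyi in place — yw w w w w yw w w w yw w w yw w yw yi — and concatenate.

ywwwwwywwwwywwwywwywyi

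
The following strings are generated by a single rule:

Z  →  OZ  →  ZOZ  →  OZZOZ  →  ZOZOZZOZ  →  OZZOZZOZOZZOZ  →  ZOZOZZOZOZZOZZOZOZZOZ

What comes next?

OZZOZZOZOZZOZZOZOZZOZOZZOZZOZOZZOZ

Each term (from the third on) is the two preceding terms concatenated in order: term 3 = Z·OZ = ZOZ.
Continuing: OZZOZZOZOZZOZ · ZOZOZZOZOZZOZZOZOZZOZ gives term 8.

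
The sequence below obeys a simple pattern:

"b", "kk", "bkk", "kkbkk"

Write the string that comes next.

Each term (from the third on) is the two preceding terms concatenated in order: term 3 = b·kk = bkk.
So term 5 is bkk·kkbkk.

bkkkkbkk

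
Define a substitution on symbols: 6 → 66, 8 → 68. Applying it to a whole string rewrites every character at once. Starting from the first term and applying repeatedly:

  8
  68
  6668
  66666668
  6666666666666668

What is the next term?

Rewriting the 16 symbols of 6666666666666668 one by one yields 66 66 66 66 66 66 66 66 66 66 66 66 66 66 66 68; concatenated:

66666666666666666666666666666668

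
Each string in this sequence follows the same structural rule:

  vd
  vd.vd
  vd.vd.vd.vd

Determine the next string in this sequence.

s(k+1) = s(k)·.·s(k) — each term doubles the last with '.' between the halves.
One more doubling of vd.vd.vd.vd gives the answer.

vd.vd.vd.vd.vd.vd.vd.vd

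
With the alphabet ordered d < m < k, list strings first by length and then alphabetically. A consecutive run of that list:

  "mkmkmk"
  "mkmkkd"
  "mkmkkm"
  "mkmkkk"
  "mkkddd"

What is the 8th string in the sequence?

mkkdmd

Advancing 3 positions from mkkddd through mkkddd → mkkddm → mkkddk reaches term 8.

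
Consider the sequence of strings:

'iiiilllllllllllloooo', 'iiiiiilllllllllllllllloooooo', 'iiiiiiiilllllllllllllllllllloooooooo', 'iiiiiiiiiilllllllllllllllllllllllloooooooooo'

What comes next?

iiiiiiiiiiiilllllllllllllllllllllllllllloooooooooooo

Term n consists of 2n-2 i's, followed by 4n l's, followed by 2n-2 o's, where the shown terms are n = 3, 4, 5, 6.
At n = 7 the blocks have lengths 12, 28, 12.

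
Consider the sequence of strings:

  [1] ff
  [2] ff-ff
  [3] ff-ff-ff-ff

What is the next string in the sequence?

ff-ff-ff-ff-ff-ff-ff-ff

Every step duplicates the string with '-' between the halves.
One more doubling of ff-ff-ff-ff gives the answer.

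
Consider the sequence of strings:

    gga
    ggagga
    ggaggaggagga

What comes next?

ggaggaggaggaggaggaggagga

s(k+1) = s(k)·s(k) — each term doubles the last.
One more doubling of ggaggaggagga gives the answer.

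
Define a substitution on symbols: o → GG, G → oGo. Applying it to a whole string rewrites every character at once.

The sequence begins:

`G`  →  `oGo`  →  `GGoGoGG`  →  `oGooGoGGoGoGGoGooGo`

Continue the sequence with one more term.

GGoGoGGGGoGoGGoGooGoGGoGoGGoGooGoGGoGoGGGGoGoGG

φ(oGooGoGGoGoGGoGooGo) expands symbol-by-symbol to GG oGo GG GG oGo GG oGo oGo GG oGo GG oGo oGo GG oGo GG GG oGo GG; joining the 19 pieces gives the next term.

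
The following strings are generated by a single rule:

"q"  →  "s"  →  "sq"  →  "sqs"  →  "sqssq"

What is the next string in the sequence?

Each term (from the third on) is the previous term followed by the one before it: term 3 = s·q = sq.
The next term joins sqssq and sqs.

sqssqsqs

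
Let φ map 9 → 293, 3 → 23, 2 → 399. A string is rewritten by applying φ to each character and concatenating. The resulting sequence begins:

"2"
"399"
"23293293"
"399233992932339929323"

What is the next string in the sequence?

φ(399233992932339929323) expands symbol-by-symbol to 23 293 293 399 23 23 293 293 399 293 23 399 23 23 293 293 399 293 23 399 23; joining the 21 pieces gives the next term.

2329329339923232932933992932339923232932933992932339923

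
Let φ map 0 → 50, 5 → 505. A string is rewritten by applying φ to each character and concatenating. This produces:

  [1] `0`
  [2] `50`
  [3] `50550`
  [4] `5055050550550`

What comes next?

5055050550550505505055055050550550

Replace each of the 13 characters of 5055050550550 in place — 505 50 505 505 50 505 50 505 505 50 505 505 50 — and concatenate.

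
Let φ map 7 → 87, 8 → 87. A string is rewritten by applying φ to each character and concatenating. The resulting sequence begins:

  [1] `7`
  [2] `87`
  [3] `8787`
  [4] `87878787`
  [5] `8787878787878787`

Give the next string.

Applying the rule to each of the 16 symbols of 8787878787878787 gives the pieces 87 87 87 87 87 87 87 87 87 87 87 87 87 87 87 87, which concatenate to the answer.

87878787878787878787878787878787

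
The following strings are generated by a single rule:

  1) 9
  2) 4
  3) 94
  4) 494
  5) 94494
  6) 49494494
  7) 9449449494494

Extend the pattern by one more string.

From term 3 onward, concatenate the second-to-last term with the last: 9·4 = 94, 4·94 = 494, …
The next term joins 49494494 and 9449449494494.

494944949449449494494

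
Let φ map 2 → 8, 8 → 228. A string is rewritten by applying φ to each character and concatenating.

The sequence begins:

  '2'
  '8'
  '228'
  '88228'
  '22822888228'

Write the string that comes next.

882288822822822888228

Apply φ to 22822888228 symbol by symbol: 2→8, 2→8, 8→228, 2→8, 2→8, 8→228, 8→228, 8→228, 2→8, 2→8, 8→228; joined: 8 8 228 8 8 228 228 228 8 8 228.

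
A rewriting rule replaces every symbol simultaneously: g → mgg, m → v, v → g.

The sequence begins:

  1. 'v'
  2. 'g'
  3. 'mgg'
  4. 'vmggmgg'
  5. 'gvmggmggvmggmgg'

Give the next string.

mgggvmggmggvmggmgggvmggmggvmggmgg

φ(gvmggmggvmggmgg) expands symbol-by-symbol to mgg g v mgg mgg v mgg mgg g v mgg mgg v mgg mgg; joining the 15 pieces gives the next term.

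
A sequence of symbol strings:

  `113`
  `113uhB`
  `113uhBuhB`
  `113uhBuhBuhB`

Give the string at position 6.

113uhBuhBuhBuhBuhB

Every step adds uhB to the end: s(k+1) = s(k)·uhB.
From 113uhBuhBuhB, 2 further steps: 113uhBuhBuhB → 113uhBuhBuhBuhB → (answer).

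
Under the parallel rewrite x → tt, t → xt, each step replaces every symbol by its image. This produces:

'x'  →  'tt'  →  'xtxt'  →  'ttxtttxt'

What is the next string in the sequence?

Apply φ to ttxtttxt symbol by symbol: t→xt, t→xt, x→tt, t→xt, t→xt, t→xt, x→tt, t→xt; joined: xt xt tt xt xt xt tt xt.

xtxtttxtxtxtttxt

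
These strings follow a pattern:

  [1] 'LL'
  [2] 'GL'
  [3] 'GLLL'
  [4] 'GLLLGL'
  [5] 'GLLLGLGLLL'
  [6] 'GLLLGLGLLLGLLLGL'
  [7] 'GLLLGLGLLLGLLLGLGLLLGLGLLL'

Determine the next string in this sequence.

GLLLGLGLLLGLLLGLGLLLGLGLLLGLLLGLGLLLGLLLGL

This is a Fibonacci-style word recurrence s(k) = s(k−1)·s(k−2): e.g. GL·LL = GLLL.
The next term joins GLLLGLGLLLGLLLGLGLLLGLGLLL and GLLLGLGLLLGLLLGL.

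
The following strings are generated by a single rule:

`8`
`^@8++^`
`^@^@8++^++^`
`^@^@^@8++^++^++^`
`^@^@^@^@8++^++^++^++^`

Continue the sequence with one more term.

^@^@^@^@^@8++^++^++^++^++^

s(k+1) = ^@·s(k)·++^, so each term gains ^@ as a prefix and ++^ as a suffix.
So the next term is ^@·^@^@^@^@8++^++^++^++^·++^.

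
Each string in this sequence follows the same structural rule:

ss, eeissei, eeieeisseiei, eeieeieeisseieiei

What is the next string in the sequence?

eeieeieeieeisseieieiei

Every step adds eei to the front and ei to the end of the previous string.
One more step from eeieeieeisseieiei gives the answer.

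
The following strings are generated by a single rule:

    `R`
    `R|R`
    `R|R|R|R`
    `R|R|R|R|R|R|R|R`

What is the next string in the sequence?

s(k+1) = s(k)·|·s(k) — each term doubles the last with '|' between the halves.
One more doubling of R|R|R|R|R|R|R|R gives the answer.

R|R|R|R|R|R|R|R|R|R|R|R|R|R|R|R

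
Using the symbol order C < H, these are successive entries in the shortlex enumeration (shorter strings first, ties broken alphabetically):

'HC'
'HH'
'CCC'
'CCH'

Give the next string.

Treat CCH as a base-2 numeral over the given alphabet and add one, carrying through any trailing H's.

CHC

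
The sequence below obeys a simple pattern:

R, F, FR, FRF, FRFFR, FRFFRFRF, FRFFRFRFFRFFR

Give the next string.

This is a Fibonacci-style word recurrence s(k) = s(k−1)·s(k−2): e.g. F·R = FR.
Continuing: FRFFRFRFFRFFR · FRFFRFRF gives term 8.

FRFFRFRFFRFFRFRFFRFRF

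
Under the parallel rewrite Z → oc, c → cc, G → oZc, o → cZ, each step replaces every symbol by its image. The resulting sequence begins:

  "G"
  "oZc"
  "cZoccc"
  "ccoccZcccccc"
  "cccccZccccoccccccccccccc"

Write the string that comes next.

Applying the rule to each of the 24 symbols of cccccZccccoccccccccccccc gives the pieces cc cc cc cc cc oc cc cc cc cc cZ cc cc cc cc cc cc cc cc cc cc cc cc cc, which concatenate to the answer.

ccccccccccoccccccccccZcccccccccccccccccccccccccc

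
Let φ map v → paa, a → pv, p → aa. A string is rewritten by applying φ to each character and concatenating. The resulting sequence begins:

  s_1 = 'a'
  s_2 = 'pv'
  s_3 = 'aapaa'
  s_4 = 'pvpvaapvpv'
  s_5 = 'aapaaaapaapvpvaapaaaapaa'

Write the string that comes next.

Rewriting the 24 symbols of aapaaaapaapvpvaapaaaapaa one by one yields pv pv aa pv pv pv pv aa pv pv aa paa aa paa pv pv aa pv pv pv pv aa pv pv; concatenated:

pvpvaapvpvpvpvaapvpvaapaaaapaapvpvaapvpvpvpvaapvpv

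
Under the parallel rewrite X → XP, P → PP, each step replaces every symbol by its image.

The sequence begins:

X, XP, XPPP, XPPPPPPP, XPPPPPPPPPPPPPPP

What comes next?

Rewriting the 16 symbols of XPPPPPPPPPPPPPPP one by one yields XP PP PP PP PP PP PP PP PP PP PP PP PP PP PP PP; concatenated:

XPPPPPPPPPPPPPPPPPPPPPPPPPPPPPPP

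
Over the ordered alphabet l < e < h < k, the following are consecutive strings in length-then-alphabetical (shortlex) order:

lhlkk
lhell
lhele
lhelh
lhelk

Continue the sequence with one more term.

lheel

The successor of lhelk increments the rightmost position that isn't already k and resets every position after it to l.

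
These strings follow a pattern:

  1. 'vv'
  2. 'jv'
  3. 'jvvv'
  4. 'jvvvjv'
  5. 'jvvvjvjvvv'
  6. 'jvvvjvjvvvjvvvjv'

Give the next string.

This is a Fibonacci-style word recurrence s(k) = s(k−1)·s(k−2): e.g. jv·vv = jvvv.
So term 7 is jvvvjvjvvvjvvvjv·jvvvjvjvvv.

jvvvjvjvvvjvvvjvjvvvjvjvvv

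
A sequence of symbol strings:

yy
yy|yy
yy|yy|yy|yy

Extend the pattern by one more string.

s(k+1) = s(k)·|·s(k) — each term doubles the last with '|' between the halves.
Doubling yy|yy|yy|yy with '|' between the halves:

yy|yy|yy|yy|yy|yy|yy|yy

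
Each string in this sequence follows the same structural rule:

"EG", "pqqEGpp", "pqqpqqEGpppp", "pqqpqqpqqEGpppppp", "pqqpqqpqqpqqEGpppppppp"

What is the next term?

pqqpqqpqqpqqpqqEGpppppppppp

Every step adds pqq to the front and pp to the end of the previous string.
One more step from pqqpqqpqqpqqEGpppppppp gives the answer.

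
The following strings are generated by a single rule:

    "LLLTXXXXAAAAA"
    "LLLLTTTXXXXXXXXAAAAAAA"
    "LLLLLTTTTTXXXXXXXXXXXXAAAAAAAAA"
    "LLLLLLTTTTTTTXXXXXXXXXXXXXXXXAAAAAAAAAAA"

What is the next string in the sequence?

LLLLLLLTTTTTTTTTXXXXXXXXXXXXXXXXXXXXAAAAAAAAAAAAA

Reading off run lengths: L runs 3, 4, 5, 6; T runs 1, 3, 5, 7; X runs 4, 8, 12, 16; A runs 5, 7, 9, 11 — each is linear in n (n = 1, 2, …).
At n = 5 the blocks have lengths 7, 9, 20, 13.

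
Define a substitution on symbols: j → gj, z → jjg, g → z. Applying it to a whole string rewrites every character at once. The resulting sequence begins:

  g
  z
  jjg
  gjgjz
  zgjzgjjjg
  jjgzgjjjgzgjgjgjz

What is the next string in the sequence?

gjgjzjjgzgjgjgjzjjgzgjzgjzgjjjg

φ(jjgzgjjjgzgjgjgjz) expands symbol-by-symbol to gj gj z jjg z gj gj gj z jjg z gj z gj z gj jjg; joining the 17 pieces gives the next term.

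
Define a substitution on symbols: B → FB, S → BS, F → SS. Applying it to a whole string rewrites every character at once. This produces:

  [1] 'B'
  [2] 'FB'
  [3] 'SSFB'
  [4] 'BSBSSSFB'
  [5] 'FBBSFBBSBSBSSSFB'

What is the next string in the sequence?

Applying the rule to each of the 16 symbols of FBBSFBBSBSBSSSFB gives the pieces SS FB FB BS SS FB FB BS FB BS FB BS BS BS SS FB, which concatenate to the answer.

SSFBFBBSSSFBFBBSFBBSFBBSBSBSSSFB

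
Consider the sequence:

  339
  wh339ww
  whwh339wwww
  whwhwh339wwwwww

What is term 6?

whwhwhwhwh339wwwwwwwwww

s(k+1) = wh·s(k)·ww, so each term gains wh as a prefix and ww as a suffix.
From whwhwh339wwwwww, 2 further steps: whwhwh339wwwwww → whwhwhwh339wwwwwwww → (answer).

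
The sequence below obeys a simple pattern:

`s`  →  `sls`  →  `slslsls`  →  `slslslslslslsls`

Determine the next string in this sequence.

Every step duplicates the string with 'l' between the halves.
Doubling slslslslslslsls with 'l' between the halves:

slslslslslslslslslslslslslslsls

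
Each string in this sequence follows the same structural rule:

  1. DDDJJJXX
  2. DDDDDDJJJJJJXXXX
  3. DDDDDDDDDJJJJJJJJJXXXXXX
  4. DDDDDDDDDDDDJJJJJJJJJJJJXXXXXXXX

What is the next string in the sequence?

DDDDDDDDDDDDDDDJJJJJJJJJJJJJJJXXXXXXXXXX

Reading off run lengths: D runs 3, 6, 9, 12; J runs 3, 6, 9, 12; X runs 2, 4, 6, 8 — each is linear in n (n = 1, 2, …).
Setting n = 5 gives 15, 15, 10 characters in each block.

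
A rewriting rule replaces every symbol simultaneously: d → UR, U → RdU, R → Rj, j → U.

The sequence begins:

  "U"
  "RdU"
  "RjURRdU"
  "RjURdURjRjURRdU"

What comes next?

Rewriting the 15 symbols of RjURdURjRjURRdU one by one yields Rj U RdU Rj UR RdU Rj U Rj U RdU Rj Rj UR RdU; concatenated:

RjURdURjURRdURjURjURdURjRjURRdU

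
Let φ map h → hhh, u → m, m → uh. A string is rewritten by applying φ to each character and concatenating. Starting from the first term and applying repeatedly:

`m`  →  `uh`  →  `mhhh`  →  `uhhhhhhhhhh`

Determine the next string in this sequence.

mhhhhhhhhhhhhhhhhhhhhhhhhhhhhhh

Rewriting each symbol of uhhhhhhhhhh: u→m, h→hhh, h→hhh, h→hhh, h→hhh, h→hhh, h→hhh, h→hhh, h→hhh, h→hhh, h→hhh, which concatenates to m hhh hhh hhh hhh hhh hhh hhh hhh hhh hhh.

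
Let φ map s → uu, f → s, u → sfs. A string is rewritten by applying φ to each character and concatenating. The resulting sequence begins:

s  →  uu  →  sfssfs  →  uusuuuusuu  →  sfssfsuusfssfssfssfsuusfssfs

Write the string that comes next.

uusuuuusuusfssfsuusuuuusuuuusuuuusuusfssfsuusuuuusuu

φ(sfssfsuusfssfssfssfsuusfssfs) expands symbol-by-symbol to uu s uu uu s uu sfs sfs uu s uu uu s uu uu s uu uu s uu sfs sfs uu s uu uu s uu; joining the 28 pieces gives the next term.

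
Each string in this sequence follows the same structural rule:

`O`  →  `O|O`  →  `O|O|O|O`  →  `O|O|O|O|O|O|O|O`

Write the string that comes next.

s(k+1) = s(k)·|·s(k) — each term doubles the last with '|' between the halves.
Doubling O|O|O|O|O|O|O|O with '|' between the halves:

O|O|O|O|O|O|O|O|O|O|O|O|O|O|O|O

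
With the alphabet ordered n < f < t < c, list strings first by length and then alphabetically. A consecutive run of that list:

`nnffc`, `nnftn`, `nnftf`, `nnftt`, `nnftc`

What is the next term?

Treat nnftc as a base-4 numeral over the given alphabet and add one, carrying through any trailing c's.

nnfcn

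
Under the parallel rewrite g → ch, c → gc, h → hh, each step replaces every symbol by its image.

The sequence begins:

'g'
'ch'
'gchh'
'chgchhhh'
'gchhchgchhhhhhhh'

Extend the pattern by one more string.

Replace each of the 16 characters of gchhchgchhhhhhhh in place — ch gc hh hh gc hh ch gc hh hh hh hh hh hh hh hh — and concatenate.

chgchhhhgchhchgchhhhhhhhhhhhhhhh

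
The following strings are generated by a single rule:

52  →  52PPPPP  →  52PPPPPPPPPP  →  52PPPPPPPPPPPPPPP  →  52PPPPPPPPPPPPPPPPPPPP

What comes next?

52PPPPPPPPPPPPPPPPPPPPPPPPP

Each term is the previous one with PPPPP appended.
So the next term is 52PPPPPPPPPPPPPPPPPPPP·PPPPP.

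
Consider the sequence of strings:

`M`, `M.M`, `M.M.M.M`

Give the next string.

Every step duplicates the string with '.' between the halves.
Doubling M.M.M.M with '.' between the halves:

M.M.M.M.M.M.M.M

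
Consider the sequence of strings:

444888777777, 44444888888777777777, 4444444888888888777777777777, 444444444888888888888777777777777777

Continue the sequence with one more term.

Reading off run lengths: 4 runs 3, 5, 7, 9; 8 runs 3, 6, 9, 12; 7 runs 6, 9, 12, 15 — each is linear in n (n = 1, 2, …).
At n = 5 the blocks have lengths 11, 15, 18.

44444444444888888888888888777777777777777777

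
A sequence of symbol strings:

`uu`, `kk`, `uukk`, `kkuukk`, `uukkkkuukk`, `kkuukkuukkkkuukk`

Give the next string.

uukkkkuukkkkuukkuukkkkuukk

This is a Fibonacci-style word recurrence s(k) = s(k−2)·s(k−1): e.g. uu·kk = uukk.
The next term joins uukkkkuukk and kkuukkuukkkkuukk.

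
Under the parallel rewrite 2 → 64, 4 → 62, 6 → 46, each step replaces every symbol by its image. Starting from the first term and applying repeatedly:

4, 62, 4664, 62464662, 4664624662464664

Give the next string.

62464662466462464664624662464662

Applying the rule to each of the 16 symbols of 4664624662464664 gives the pieces 62 46 46 62 46 64 62 46 46 64 62 46 62 46 46 62, which concatenate to the answer.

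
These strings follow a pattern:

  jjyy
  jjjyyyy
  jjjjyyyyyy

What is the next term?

jjjjjyyyyyyyy

Each string has the form j^{n+1} y^{2n} (n = 1, 2, …).
For the next term, n = 4, so the run lengths are 5, 8.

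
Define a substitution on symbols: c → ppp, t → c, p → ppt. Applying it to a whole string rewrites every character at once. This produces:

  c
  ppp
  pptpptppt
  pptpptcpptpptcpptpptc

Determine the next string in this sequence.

Rewriting the 21 symbols of pptpptcpptpptcpptpptc one by one yields ppt ppt c ppt ppt c ppp ppt ppt c ppt ppt c ppp ppt ppt c ppt ppt c ppp; concatenated:

pptpptcpptpptcppppptpptcpptpptcppppptpptcpptpptcppp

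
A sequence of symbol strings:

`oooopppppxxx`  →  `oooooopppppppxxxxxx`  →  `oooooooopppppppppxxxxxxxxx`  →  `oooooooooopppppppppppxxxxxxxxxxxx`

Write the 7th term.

Term n consists of 2n+2 o's, followed by 2n+3 p's, followed by 3n x's (n = 1, 2, …).
Setting n = 7 gives 16, 17, 21 characters in each block.

oooooooooooooooopppppppppppppppppxxxxxxxxxxxxxxxxxxxxx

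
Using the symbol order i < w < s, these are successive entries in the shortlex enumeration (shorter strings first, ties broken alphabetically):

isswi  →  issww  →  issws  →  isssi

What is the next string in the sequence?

isssw

Treat isssi as a base-3 numeral over the given alphabet and add one, carrying through any trailing s's.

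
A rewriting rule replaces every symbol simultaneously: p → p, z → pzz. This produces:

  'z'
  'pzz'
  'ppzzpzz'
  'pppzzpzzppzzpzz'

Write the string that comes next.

φ(pppzzpzzppzzpzz) expands symbol-by-symbol to p p p pzz pzz p pzz pzz p p pzz pzz p pzz pzz; joining the 15 pieces gives the next term.

ppppzzpzzppzzpzzpppzzpzzppzzpzz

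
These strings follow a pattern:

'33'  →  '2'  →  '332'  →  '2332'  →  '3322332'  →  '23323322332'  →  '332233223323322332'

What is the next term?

23323322332332233223323322332

From term 3 onward, concatenate the second-to-last term with the last: 33·2 = 332, 2·332 = 2332, …
So term 8 is 23323322332·332233223323322332.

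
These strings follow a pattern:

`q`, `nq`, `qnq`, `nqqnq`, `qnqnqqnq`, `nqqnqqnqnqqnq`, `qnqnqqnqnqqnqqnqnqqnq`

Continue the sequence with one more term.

Each term (from the third on) is the two preceding terms concatenated in order: term 3 = q·nq = qnq.
The next term joins nqqnqqnqnqqnq and qnqnqqnqnqqnqqnqnqqnq.

nqqnqqnqnqqnqqnqnqqnqnqqnqqnqnqqnq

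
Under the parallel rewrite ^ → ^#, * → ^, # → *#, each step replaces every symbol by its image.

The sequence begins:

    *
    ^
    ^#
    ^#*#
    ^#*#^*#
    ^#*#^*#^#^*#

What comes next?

Apply φ to ^#*#^*#^#^*# symbol by symbol: ^→^#, #→*#, *→^, #→*#, ^→^#, *→^, #→*#, ^→^#, #→*#, ^→^#, *→^, #→*#; joined: ^# *# ^ *# ^# ^ *# ^# *# ^# ^ *#.

^#*#^*#^#^*#^#*#^#^*#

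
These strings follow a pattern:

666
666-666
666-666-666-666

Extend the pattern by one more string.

666-666-666-666-666-666-666-666

Each string is two copies of the previous one joined by '-'.
One more doubling of 666-666-666-666 gives the answer.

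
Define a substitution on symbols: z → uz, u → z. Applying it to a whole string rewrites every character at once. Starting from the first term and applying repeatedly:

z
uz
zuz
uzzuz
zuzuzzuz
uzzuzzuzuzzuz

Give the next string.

zuzuzzuzuzzuzzuzuzzuz

Applying the rule to each of the 13 symbols of uzzuzzuzuzzuz gives the pieces z uz uz z uz uz z uz z uz uz z uz, which concatenate to the answer.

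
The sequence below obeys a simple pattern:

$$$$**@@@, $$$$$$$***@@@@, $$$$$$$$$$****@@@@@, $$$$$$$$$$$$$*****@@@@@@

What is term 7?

Each string has the form $^{3n+1} *^{n+1} @^{n+2} (n = 1, 2, …).
Setting n = 7 gives 22, 8, 9 characters in each block.

$$$$$$$$$$$$$$$$$$$$$$********@@@@@@@@@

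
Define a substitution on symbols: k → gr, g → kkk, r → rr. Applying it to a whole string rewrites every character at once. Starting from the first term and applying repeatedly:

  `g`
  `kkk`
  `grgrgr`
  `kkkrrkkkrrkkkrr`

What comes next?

Rewriting the 15 symbols of kkkrrkkkrrkkkrr one by one yields gr gr gr rr rr gr gr gr rr rr gr gr gr rr rr; concatenated:

grgrgrrrrrgrgrgrrrrrgrgrgrrrrr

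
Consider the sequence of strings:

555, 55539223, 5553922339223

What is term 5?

55539223392233922339223

The strings grow by a fixed suffix 39223 each time.
From 5553922339223, 2 further steps: 5553922339223 → 555392233922339223 → (answer).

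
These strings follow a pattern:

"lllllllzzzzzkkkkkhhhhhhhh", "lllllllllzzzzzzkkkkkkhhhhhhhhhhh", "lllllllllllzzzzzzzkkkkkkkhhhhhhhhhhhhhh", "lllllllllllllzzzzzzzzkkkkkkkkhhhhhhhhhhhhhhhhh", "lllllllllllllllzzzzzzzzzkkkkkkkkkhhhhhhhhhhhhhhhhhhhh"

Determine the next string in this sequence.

Reading off run lengths: l runs 7, 9, 11, 13, 15; z runs 5, 6, 7, 8, 9; k runs 5, 6, 7, 8, 9; h runs 8, 11, 14, 17, 20 — each is linear in n, where the shown terms are n = 3, 4, 5, 6, 7.
For the next term, n = 8, so the run lengths are 17, 10, 10, 23.

lllllllllllllllllzzzzzzzzzzkkkkkkkkkkhhhhhhhhhhhhhhhhhhhhhhh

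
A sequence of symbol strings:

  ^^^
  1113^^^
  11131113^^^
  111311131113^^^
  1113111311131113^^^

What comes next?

11131113111311131113^^^

Each term is the previous one with 1113 prepended.
So the next term is 1113·1113111311131113^^^.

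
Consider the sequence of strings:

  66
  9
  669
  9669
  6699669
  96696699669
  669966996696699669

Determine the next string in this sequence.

From term 3 onward, concatenate the second-to-last term with the last: 66·9 = 669, 9·669 = 9669, …
The next term joins 96696699669 and 669966996696699669.

96696699669669966996696699669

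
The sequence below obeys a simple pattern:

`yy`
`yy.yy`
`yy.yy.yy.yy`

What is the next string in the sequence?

Each string is two copies of the previous one joined by '.'.
So the next term is two copies of yy.yy.yy.yy with '.' between the halves.

yy.yy.yy.yy.yy.yy.yy.yy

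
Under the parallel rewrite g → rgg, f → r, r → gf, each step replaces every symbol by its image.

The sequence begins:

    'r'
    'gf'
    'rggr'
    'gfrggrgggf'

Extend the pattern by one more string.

rggrgfrggrgggfrggrggrggr

Apply φ to gfrggrgggf symbol by symbol: g→rgg, f→r, r→gf, g→rgg, g→rgg, r→gf, g→rgg, g→rgg, g→rgg, f→r; joined: rgg r gf rgg rgg gf rgg rgg rgg r.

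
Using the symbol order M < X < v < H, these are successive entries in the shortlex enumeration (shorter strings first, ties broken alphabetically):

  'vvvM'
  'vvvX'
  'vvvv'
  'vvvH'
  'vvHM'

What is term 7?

Stepping forward 2 times from vvHM: vvHM → vvHX, then the target.

vvHv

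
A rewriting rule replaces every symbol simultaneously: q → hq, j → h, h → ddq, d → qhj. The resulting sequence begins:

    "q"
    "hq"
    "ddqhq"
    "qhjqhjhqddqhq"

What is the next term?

hqddqhhqddqhddqhqqhjqhjhqddqhq

φ(qhjqhjhqddqhq) expands symbol-by-symbol to hq ddq h hq ddq h ddq hq qhj qhj hq ddq hq; joining the 13 pieces gives the next term.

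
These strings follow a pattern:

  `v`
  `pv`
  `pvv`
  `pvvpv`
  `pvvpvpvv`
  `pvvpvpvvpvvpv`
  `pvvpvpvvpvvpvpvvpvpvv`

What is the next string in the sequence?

pvvpvpvvpvvpvpvvpvpvvpvvpvpvvpvvpv

Each term (from the third on) is the previous term followed by the one before it: term 3 = pv·v = pvv.
So term 8 is pvvpvpvvpvvpvpvvpvpvv·pvvpvpvvpvvpv.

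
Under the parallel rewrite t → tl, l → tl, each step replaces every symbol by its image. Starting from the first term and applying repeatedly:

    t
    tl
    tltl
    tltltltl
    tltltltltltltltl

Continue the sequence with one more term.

tltltltltltltltltltltltltltltltl

Replace each of the 16 characters of tltltltltltltltl in place — tl tl tl tl tl tl tl tl tl tl tl tl tl tl tl tl — and concatenate.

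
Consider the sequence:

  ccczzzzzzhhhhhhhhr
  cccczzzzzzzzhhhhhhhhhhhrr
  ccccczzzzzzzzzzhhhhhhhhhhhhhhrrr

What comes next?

Term n consists of n c's, followed by 2n z's, followed by 3n-1 h's, followed by n-2 r's, where the shown terms are n = 3, 4, 5.
For the next term, n = 6, so the run lengths are 6, 12, 17, 4.

cccccczzzzzzzzzzzzhhhhhhhhhhhhhhhhhrrrr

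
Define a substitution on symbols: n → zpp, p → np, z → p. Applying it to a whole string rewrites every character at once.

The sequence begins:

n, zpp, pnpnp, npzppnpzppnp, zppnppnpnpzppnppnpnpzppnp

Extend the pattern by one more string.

Rewriting the 25 symbols of zppnppnpnpzppnppnpnpzppnp one by one yields p np np zpp np np zpp np zpp np p np np zpp np np zpp np zpp np p np np zpp np; concatenated:

pnpnpzppnpnpzppnpzppnppnpnpzppnpnpzppnpzppnppnpnpzppnp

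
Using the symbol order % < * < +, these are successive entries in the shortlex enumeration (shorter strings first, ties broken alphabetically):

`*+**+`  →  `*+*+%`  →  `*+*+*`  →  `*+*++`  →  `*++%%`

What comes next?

*++%*

The successor of *++%% increments the rightmost position that isn't already + and resets every position after it to %.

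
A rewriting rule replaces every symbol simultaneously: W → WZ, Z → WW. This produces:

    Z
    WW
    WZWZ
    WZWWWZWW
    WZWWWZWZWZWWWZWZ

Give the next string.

Applying the rule to each of the 16 symbols of WZWWWZWZWZWWWZWZ gives the pieces WZ WW WZ WZ WZ WW WZ WW WZ WW WZ WZ WZ WW WZ WW, which concatenate to the answer.

WZWWWZWZWZWWWZWWWZWWWZWZWZWWWZWW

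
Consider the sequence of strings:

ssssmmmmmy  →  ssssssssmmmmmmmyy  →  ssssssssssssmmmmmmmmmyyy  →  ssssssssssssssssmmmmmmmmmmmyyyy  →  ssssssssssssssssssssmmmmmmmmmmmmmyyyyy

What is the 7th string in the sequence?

Reading off run lengths: s runs 4, 8, 12, 16, 20; m runs 5, 7, 9, 11, 13; y runs 1, 2, 3, 4, 5 — each is linear in n (n = 1, 2, …).
For term 7, n = 7, so the run lengths are 28, 17, 7.

ssssssssssssssssssssssssssssmmmmmmmmmmmmmmmmmyyyyyyy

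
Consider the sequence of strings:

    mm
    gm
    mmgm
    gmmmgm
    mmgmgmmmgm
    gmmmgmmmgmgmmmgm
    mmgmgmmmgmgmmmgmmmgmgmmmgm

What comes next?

This is a Fibonacci-style word recurrence s(k) = s(k−2)·s(k−1): e.g. mm·gm = mmgm.
So term 8 is gmmmgmmmgmgmmmgm·mmgmgmmmgmgmmmgmmmgmgmmmgm.

gmmmgmmmgmgmmmgmmmgmgmmmgmgmmmgmmmgmgmmmgm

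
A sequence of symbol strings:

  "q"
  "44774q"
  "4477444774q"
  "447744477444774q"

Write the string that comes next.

44774447744477444774q

Each term is the previous one with 44774 prepended.
So the next term is 44774·447744477444774q.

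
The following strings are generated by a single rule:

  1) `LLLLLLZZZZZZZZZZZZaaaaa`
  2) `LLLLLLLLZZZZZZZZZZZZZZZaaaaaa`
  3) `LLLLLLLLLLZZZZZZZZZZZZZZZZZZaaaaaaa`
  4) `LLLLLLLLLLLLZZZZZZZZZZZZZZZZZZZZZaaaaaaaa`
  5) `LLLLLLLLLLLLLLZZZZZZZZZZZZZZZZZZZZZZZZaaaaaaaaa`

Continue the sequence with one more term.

The n-th term is 2n L's then 3n+3 Z's then n+2 a's, where the shown terms are n = 3, 4, 5, 6, 7.
Setting n = 8 gives 16, 27, 10 characters in each block.

LLLLLLLLLLLLLLLLZZZZZZZZZZZZZZZZZZZZZZZZZZZaaaaaaaaaa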